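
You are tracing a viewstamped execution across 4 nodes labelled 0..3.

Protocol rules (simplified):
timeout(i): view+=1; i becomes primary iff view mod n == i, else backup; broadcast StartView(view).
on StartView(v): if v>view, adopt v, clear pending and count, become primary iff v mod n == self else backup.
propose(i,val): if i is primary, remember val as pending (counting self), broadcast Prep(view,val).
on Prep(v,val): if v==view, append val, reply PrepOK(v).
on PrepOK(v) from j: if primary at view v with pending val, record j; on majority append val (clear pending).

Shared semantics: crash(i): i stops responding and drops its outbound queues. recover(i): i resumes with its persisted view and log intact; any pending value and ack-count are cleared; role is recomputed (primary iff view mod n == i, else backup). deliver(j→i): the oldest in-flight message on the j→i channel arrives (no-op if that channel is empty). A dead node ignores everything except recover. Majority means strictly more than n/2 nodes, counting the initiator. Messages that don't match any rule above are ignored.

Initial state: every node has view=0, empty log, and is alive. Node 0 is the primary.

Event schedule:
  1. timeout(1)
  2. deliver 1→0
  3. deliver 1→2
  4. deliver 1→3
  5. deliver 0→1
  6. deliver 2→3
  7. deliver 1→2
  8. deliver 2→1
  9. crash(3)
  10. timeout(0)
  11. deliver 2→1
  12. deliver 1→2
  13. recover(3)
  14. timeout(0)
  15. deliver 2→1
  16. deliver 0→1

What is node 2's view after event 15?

[1] timeout(1) → N1(prim v1 [-])
[2] deliver 1→0 → N0(back v1 [-])
[3] deliver 1→2 → N2(back v1 [-])
[4] deliver 1→3 → N3(back v1 [-])
[5] deliver 0→1 → ∅
[6] deliver 2→3 → ∅
[7] deliver 1→2 → ∅
[8] deliver 2→1 → ∅
[9] crash(3) → N3(✗back v1 [-])
[10] timeout(0) → N0(back v2 [-])
[11] deliver 2→1 → ∅
[12] deliver 1→2 → ∅
[13] recover(3) → N3(back v1 [-])
[14] timeout(0) → N0(back v3 [-])
[15] deliver 2→1 → ∅

1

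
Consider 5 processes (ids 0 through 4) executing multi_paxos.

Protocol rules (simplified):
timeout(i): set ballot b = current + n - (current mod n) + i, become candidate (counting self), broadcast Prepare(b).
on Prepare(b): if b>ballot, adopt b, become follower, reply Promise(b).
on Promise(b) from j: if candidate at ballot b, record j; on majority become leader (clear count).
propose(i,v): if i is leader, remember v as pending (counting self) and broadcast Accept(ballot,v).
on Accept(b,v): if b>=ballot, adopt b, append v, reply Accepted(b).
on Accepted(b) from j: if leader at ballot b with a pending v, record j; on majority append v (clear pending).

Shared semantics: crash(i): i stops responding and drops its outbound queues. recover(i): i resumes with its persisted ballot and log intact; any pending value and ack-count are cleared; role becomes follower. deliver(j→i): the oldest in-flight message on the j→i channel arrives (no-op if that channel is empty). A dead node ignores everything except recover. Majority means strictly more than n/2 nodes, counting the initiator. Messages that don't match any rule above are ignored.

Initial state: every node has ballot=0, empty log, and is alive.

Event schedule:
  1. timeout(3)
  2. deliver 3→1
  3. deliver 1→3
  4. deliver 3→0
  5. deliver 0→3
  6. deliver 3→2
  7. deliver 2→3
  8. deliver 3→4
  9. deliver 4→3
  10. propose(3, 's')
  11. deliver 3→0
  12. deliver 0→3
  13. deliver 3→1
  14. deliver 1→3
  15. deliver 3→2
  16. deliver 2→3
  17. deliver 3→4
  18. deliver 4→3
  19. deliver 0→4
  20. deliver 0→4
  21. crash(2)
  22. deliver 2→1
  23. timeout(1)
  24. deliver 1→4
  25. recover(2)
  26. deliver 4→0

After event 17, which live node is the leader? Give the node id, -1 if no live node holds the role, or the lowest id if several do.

3

1. timeout(3):  <3:cand b8 ->
2. deliver 3→1:  <1:foll b8 ->
3. deliver 1→3:  nop
4. deliver 3→0:  <0:foll b8 ->
5. deliver 0→3:  <3:lead b8 ->
6. deliver 3→2:  <2:foll b8 ->
7. deliver 2→3:  nop
8. deliver 3→4:  <4:foll b8 ->
9. deliver 4→3:  nop
10. propose(3,'s'):  nop
11. deliver 3→0:  <0:foll b8 s>
12. deliver 0→3:  nop
13. deliver 3→1:  <1:foll b8 s>
14. deliver 1→3:  <3:lead b8 s>
15. deliver 3→2:  <2:foll b8 s>
16. deliver 2→3:  nop
17. deliver 3→4:  <4:foll b8 s>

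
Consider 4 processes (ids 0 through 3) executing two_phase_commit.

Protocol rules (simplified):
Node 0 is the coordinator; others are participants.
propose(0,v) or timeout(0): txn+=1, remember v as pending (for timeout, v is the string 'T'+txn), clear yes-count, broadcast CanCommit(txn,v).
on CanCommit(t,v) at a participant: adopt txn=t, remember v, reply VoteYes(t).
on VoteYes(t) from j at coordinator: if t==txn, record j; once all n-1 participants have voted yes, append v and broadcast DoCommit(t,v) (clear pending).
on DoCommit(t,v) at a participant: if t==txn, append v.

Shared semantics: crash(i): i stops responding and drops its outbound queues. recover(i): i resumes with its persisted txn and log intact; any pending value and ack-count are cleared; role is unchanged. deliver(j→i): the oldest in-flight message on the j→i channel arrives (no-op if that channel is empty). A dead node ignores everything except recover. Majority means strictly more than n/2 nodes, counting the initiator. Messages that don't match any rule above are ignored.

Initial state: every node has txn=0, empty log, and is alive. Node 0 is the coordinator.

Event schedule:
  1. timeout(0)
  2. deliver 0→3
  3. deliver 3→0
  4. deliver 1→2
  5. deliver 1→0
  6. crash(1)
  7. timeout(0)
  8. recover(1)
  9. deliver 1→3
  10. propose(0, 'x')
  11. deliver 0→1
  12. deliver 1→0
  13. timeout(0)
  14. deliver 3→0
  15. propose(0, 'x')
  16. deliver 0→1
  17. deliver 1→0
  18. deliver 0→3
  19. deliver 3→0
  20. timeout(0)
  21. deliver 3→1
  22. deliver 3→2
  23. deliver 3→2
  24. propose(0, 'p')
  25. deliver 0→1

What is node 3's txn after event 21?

2

1. timeout(0):  <0:coor t1 ->
2. deliver 0→3:  <3:part t1 ->
3. deliver 3→0:  nop
4. deliver 1→2:  nop
5. deliver 1→0:  nop
6. crash(1):  <1:✗part t0 ->
7. timeout(0):  <0:coor t2 ->
8. recover(1):  <1:part t0 ->
9. deliver 1→3:  nop
10. propose(0,'x'):  <0:coor t3 ->
11. deliver 0→1:  <1:part t1 ->
12. deliver 1→0:  nop
13. timeout(0):  <0:coor t4 ->
14. deliver 3→0:  nop
15. propose(0,'x'):  <0:coor t5 ->
16. deliver 0→1:  <1:part t2 ->
17. deliver 1→0:  nop
18. deliver 0→3:  <3:part t2 ->
19. deliver 3→0:  nop
20. timeout(0):  <0:coor t6 ->
21. deliver 3→1:  nop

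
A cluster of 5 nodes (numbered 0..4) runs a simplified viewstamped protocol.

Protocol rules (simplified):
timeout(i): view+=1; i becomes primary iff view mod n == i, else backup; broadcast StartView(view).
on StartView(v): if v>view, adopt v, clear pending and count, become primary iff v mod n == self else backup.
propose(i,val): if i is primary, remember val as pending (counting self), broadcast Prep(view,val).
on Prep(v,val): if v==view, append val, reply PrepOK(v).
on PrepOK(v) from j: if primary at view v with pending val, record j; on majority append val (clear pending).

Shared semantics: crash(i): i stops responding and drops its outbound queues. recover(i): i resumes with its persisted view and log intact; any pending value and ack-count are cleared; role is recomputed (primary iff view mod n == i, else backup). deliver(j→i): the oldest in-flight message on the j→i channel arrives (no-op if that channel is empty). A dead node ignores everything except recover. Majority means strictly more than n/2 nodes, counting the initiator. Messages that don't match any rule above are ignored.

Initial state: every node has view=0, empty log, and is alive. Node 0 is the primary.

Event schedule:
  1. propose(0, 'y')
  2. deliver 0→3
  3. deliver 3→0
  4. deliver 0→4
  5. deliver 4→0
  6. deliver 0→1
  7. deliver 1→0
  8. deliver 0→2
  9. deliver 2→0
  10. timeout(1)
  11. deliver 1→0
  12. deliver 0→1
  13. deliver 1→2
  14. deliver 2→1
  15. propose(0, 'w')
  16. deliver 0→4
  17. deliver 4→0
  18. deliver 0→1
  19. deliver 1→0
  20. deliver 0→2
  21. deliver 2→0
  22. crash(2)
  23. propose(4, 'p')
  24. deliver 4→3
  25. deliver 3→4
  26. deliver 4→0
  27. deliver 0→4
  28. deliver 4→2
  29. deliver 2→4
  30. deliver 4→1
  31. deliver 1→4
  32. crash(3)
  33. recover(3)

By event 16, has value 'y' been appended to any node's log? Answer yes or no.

yes

step 1 propose(0,'y'): —
step 2 deliver 0→3: 3={back,v=0,log=y}
step 3 deliver 3→0: —
step 4 deliver 0→4: 4={back,v=0,log=y}
step 5 deliver 4→0: 0={prim,v=0,log=y}
step 6 deliver 0→1: 1={back,v=0,log=y}
step 7 deliver 1→0: —
step 8 deliver 0→2: 2={back,v=0,log=y}
step 9 deliver 2→0: —
step 10 timeout(1): 1={prim,v=1,log=y}
step 11 deliver 1→0: 0={back,v=1,log=y}
step 12 deliver 0→1: —
step 13 deliver 1→2: 2={back,v=1,log=y}
step 14 deliver 2→1: —
step 15 propose(0,'w'): —
step 16 deliver 0→4: —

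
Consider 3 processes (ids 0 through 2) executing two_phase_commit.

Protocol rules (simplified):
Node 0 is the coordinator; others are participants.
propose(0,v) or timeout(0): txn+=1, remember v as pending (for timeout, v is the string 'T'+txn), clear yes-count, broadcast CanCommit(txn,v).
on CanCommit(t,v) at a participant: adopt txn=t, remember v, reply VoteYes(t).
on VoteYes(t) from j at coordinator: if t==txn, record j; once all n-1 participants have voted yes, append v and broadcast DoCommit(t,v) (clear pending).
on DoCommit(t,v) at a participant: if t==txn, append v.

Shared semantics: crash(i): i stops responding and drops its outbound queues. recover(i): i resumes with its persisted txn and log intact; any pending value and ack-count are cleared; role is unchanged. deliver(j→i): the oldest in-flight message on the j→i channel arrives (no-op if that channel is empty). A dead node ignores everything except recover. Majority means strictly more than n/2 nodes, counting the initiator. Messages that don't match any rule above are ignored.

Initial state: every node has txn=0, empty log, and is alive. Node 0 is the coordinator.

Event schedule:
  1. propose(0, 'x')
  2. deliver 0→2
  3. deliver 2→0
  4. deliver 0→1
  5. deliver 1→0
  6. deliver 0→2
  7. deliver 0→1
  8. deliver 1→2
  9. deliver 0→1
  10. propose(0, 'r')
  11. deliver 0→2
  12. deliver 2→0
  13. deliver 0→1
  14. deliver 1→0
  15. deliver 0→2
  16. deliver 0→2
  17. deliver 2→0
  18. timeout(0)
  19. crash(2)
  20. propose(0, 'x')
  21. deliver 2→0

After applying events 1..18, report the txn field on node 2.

2

1. propose(0,'x'):  <0:coor t1 ->
2. deliver 0→2:  <2:part t1 ->
3. deliver 2→0:  nop
4. deliver 0→1:  <1:part t1 ->
5. deliver 1→0:  <0:coor t1 x>
6. deliver 0→2:  <2:part t1 x>
7. deliver 0→1:  <1:part t1 x>
8. deliver 1→2:  nop
9. deliver 0→1:  nop
10. propose(0,'r'):  <0:coor t2 x>
11. deliver 0→2:  <2:part t2 x>
12. deliver 2→0:  nop
13. deliver 0→1:  <1:part t2 x>
14. deliver 1→0:  <0:coor t2 x,r>
15. deliver 0→2:  <2:part t2 x,r>
16. deliver 0→2:  nop
17. deliver 2→0:  nop
18. timeout(0):  <0:coor t3 x,r>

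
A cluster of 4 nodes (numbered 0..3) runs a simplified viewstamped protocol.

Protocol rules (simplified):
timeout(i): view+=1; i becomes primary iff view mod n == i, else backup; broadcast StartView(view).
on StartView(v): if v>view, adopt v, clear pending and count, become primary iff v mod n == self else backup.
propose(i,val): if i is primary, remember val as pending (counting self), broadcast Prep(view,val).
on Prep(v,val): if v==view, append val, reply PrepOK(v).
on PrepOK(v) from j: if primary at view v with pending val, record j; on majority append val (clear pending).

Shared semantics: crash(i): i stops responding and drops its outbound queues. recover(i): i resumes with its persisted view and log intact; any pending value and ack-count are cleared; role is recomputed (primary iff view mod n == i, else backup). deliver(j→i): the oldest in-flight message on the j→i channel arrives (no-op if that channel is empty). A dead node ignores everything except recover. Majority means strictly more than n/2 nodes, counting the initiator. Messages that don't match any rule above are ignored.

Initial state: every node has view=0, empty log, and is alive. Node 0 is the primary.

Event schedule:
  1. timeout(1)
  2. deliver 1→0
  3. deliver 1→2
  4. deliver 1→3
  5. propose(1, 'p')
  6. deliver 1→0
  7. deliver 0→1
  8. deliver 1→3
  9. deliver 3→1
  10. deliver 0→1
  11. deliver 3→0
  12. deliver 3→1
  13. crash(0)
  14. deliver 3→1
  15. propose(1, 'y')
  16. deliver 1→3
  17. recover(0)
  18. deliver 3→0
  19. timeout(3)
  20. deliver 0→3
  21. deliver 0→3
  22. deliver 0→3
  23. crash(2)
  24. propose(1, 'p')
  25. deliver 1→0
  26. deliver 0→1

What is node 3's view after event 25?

after 1 — timeout(1): n1:prim/v1/[-]
after 2 — deliver 1→0: n0:back/v1/[-]
after 3 — deliver 1→2: n2:back/v1/[-]
after 4 — deliver 1→3: n3:back/v1/[-]
after 5 — propose(1,'p'): ·
after 6 — deliver 1→0: n0:back/v1/[p]
after 7 — deliver 0→1: ·
after 8 — deliver 1→3: n3:back/v1/[p]
after 9 — deliver 3→1: n1:prim/v1/[p]
after 10 — deliver 0→1: ·
after 11 — deliver 3→0: ·
after 12 — deliver 3→1: ·
after 13 — crash(0): n0:✗back/v1/[p]
after 14 — deliver 3→1: ·
after 15 — propose(1,'y'): ·
after 16 — deliver 1→3: n3:back/v1/[p,y]
after 17 — recover(0): n0:back/v1/[p]
after 18 — deliver 3→0: ·
after 19 — timeout(3): n3:back/v2/[p,y]
after 20 — deliver 0→3: ·
after 21 — deliver 0→3: ·
after 22 — deliver 0→3: ·
after 23 — crash(2): n2:✗back/v1/[-]
after 24 — propose(1,'p'): ·
after 25 — deliver 1→0: n0:back/v1/[p,y]

2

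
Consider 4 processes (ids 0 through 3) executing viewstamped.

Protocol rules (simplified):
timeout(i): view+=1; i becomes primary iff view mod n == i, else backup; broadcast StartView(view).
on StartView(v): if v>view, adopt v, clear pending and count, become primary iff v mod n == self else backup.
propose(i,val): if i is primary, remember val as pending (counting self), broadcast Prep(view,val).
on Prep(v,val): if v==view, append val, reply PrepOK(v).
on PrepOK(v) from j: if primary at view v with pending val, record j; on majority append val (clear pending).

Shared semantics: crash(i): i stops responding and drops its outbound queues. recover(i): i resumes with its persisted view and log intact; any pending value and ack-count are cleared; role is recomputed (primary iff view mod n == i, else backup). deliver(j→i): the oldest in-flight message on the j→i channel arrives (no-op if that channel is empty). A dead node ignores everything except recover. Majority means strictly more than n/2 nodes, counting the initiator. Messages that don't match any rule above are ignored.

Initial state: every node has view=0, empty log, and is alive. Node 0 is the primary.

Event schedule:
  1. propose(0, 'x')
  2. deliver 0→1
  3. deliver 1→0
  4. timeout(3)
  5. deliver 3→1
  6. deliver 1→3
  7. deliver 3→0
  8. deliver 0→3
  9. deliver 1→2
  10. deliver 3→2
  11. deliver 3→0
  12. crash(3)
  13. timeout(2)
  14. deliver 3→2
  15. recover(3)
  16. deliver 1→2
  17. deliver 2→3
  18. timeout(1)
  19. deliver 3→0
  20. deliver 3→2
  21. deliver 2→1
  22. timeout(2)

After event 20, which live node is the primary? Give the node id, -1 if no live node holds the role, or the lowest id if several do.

after 1 — propose(0,'x'): ·
after 2 — deliver 0→1: n1:back/v0/[x]
after 3 — deliver 1→0: ·
after 4 — timeout(3): n3:back/v1/[-]
after 5 — deliver 3→1: n1:prim/v1/[x]
after 6 — deliver 1→3: ·
after 7 — deliver 3→0: n0:back/v1/[-]
after 8 — deliver 0→3: ·
after 9 — deliver 1→2: ·
after 10 — deliver 3→2: n2:back/v1/[-]
after 11 — deliver 3→0: ·
after 12 — crash(3): n3:✗back/v1/[-]
after 13 — timeout(2): n2:prim/v2/[-]
after 14 — deliver 3→2: ·
after 15 — recover(3): n3:back/v1/[-]
after 16 — deliver 1→2: ·
after 17 — deliver 2→3: n3:back/v2/[-]
after 18 — timeout(1): n1:back/v2/[x]
after 19 — deliver 3→0: ·
after 20 — deliver 3→2: ·

2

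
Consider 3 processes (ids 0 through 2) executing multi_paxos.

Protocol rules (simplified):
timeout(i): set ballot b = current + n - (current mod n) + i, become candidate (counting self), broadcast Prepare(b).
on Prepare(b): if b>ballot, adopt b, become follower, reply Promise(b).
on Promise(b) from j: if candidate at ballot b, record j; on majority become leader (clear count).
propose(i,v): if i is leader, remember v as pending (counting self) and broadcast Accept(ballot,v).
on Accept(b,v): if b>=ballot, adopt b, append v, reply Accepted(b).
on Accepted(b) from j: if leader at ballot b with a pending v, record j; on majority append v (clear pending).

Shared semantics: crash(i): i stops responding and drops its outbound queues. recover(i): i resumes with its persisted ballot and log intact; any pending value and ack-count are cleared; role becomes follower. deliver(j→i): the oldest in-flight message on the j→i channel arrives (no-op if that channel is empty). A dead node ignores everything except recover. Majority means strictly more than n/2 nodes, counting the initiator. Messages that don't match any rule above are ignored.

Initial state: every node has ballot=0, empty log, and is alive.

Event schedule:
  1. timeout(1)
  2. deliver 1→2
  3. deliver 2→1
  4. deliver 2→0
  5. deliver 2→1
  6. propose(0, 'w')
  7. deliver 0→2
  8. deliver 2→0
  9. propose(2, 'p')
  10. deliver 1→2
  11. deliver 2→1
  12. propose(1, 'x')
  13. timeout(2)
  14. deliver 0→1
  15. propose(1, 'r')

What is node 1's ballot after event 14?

4

after 1 — timeout(1): n1:cand/b4/[-]
after 2 — deliver 1→2: n2:foll/b4/[-]
after 3 — deliver 2→1: n1:lead/b4/[-]
after 4 — deliver 2→0: ·
after 5 — deliver 2→1: ·
after 6 — propose(0,'w'): ·
after 7 — deliver 0→2: ·
after 8 — deliver 2→0: ·
after 9 — propose(2,'p'): ·
after 10 — deliver 1→2: ·
after 11 — deliver 2→1: ·
after 12 — propose(1,'x'): ·
after 13 — timeout(2): n2:cand/b8/[-]
after 14 — deliver 0→1: ·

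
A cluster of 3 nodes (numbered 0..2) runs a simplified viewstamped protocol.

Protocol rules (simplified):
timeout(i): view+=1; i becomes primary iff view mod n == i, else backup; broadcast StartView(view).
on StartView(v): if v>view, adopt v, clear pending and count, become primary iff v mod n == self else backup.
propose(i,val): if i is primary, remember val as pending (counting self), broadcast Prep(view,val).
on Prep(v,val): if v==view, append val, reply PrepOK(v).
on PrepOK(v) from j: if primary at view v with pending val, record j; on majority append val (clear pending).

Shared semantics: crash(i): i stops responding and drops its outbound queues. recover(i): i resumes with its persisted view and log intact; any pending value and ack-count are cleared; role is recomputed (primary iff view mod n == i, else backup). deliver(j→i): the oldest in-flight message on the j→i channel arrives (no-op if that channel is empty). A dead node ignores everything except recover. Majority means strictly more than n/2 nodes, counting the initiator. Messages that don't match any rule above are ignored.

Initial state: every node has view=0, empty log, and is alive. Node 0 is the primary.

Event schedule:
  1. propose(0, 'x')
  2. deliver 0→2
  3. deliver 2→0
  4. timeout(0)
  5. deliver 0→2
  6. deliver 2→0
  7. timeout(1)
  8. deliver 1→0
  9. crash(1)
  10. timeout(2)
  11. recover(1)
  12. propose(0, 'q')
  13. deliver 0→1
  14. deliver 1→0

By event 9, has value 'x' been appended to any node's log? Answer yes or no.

yes

step 1 propose(0,'x'): —
step 2 deliver 0→2: 2={back,v=0,log=x}
step 3 deliver 2→0: 0={prim,v=0,log=x}
step 4 timeout(0): 0={back,v=1,log=x}
step 5 deliver 0→2: 2={back,v=1,log=x}
step 6 deliver 2→0: —
step 7 timeout(1): 1={prim,v=1,log=-}
step 8 deliver 1→0: —
step 9 crash(1): 1={✗prim,v=1,log=-}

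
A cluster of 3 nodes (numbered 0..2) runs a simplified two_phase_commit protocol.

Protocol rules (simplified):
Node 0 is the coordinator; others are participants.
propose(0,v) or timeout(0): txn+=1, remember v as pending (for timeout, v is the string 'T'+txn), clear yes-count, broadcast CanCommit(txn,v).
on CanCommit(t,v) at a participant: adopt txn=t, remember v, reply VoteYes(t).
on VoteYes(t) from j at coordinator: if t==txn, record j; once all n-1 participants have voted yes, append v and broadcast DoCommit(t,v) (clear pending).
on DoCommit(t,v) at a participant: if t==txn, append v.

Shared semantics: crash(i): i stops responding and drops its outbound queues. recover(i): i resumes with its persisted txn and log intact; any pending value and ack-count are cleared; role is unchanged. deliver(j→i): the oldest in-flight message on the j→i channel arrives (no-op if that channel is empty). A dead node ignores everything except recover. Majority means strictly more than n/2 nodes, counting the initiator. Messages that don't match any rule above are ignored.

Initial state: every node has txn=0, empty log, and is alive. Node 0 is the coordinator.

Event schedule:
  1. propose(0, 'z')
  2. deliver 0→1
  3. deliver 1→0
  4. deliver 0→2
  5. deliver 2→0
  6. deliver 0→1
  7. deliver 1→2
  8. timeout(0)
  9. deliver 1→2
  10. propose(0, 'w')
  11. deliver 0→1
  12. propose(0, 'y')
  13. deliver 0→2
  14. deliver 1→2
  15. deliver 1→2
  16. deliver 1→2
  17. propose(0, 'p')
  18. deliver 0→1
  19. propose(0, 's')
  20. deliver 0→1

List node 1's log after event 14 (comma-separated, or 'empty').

e1 propose(0,'z'): 0[coor,t=1,-]
e2 deliver 0→1: 1[part,t=1,-]
e3 deliver 1→0: ·
e4 deliver 0→2: 2[part,t=1,-]
e5 deliver 2→0: 0[coor,t=1,z]
e6 deliver 0→1: 1[part,t=1,z]
e7 deliver 1→2: ·
e8 timeout(0): 0[coor,t=2,z]
e9 deliver 1→2: ·
e10 propose(0,'w'): 0[coor,t=3,z]
e11 deliver 0→1: 1[part,t=2,z]
e12 propose(0,'y'): 0[coor,t=4,z]
e13 deliver 0→2: 2[part,t=1,z]
e14 deliver 1→2: ·

z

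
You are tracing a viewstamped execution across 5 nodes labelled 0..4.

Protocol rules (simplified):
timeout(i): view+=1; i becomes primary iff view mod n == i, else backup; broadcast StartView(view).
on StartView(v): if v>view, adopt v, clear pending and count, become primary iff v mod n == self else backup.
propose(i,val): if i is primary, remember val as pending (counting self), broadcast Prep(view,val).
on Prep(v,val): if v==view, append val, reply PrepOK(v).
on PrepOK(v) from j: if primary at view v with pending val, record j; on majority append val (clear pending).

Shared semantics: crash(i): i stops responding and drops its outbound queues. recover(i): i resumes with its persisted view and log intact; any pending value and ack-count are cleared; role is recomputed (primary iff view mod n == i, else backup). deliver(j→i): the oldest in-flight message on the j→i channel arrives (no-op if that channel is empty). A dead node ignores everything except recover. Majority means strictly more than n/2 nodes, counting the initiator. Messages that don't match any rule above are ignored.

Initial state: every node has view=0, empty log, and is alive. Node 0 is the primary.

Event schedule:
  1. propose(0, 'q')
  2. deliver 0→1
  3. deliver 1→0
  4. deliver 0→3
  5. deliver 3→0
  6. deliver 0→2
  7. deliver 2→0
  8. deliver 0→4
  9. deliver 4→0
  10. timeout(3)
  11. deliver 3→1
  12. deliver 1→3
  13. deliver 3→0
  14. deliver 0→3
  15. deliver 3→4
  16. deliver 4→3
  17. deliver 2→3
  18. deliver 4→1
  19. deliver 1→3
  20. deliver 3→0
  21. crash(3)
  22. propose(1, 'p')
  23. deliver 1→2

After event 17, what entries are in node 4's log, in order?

q

e1 propose(0,'q'): ·
e2 deliver 0→1: 1[back,v=0,q]
e3 deliver 1→0: ·
e4 deliver 0→3: 3[back,v=0,q]
e5 deliver 3→0: 0[prim,v=0,q]
e6 deliver 0→2: 2[back,v=0,q]
e7 deliver 2→0: ·
e8 deliver 0→4: 4[back,v=0,q]
e9 deliver 4→0: ·
e10 timeout(3): 3[back,v=1,q]
e11 deliver 3→1: 1[prim,v=1,q]
e12 deliver 1→3: ·
e13 deliver 3→0: 0[back,v=1,q]
e14 deliver 0→3: ·
e15 deliver 3→4: 4[back,v=1,q]
e16 deliver 4→3: ·
e17 deliver 2→3: ·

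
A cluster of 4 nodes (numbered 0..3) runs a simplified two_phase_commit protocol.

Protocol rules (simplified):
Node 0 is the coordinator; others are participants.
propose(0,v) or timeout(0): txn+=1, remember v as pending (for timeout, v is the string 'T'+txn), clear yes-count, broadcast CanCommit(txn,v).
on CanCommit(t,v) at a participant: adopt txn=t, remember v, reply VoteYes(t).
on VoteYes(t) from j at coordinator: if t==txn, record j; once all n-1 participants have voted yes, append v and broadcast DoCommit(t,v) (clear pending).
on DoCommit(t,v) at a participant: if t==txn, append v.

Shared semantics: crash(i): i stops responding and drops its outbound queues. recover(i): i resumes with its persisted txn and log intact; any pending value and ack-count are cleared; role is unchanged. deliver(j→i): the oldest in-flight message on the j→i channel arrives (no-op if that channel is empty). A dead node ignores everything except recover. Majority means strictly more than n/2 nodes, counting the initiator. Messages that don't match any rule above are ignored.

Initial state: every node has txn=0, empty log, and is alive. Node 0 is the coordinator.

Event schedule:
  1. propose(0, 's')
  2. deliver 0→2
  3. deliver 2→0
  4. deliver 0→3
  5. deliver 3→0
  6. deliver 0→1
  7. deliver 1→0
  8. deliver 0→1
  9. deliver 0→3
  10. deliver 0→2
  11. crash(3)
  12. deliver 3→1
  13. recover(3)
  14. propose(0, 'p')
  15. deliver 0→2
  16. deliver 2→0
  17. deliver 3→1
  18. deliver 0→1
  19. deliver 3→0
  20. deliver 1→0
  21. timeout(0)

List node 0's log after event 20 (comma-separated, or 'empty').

after 1 — propose(0,'s'): n0:coor/t1/[-]
after 2 — deliver 0→2: n2:part/t1/[-]
after 3 — deliver 2→0: ·
after 4 — deliver 0→3: n3:part/t1/[-]
after 5 — deliver 3→0: ·
after 6 — deliver 0→1: n1:part/t1/[-]
after 7 — deliver 1→0: n0:coor/t1/[s]
after 8 — deliver 0→1: n1:part/t1/[s]
after 9 — deliver 0→3: n3:part/t1/[s]
after 10 — deliver 0→2: n2:part/t1/[s]
after 11 — crash(3): n3:✗part/t1/[s]
after 12 — deliver 3→1: ·
after 13 — recover(3): n3:part/t1/[s]
after 14 — propose(0,'p'): n0:coor/t2/[s]
after 15 — deliver 0→2: n2:part/t2/[s]
after 16 — deliver 2→0: ·
after 17 — deliver 3→1: ·
after 18 — deliver 0→1: n1:part/t2/[s]
after 19 — deliver 3→0: ·
after 20 — deliver 1→0: ·

s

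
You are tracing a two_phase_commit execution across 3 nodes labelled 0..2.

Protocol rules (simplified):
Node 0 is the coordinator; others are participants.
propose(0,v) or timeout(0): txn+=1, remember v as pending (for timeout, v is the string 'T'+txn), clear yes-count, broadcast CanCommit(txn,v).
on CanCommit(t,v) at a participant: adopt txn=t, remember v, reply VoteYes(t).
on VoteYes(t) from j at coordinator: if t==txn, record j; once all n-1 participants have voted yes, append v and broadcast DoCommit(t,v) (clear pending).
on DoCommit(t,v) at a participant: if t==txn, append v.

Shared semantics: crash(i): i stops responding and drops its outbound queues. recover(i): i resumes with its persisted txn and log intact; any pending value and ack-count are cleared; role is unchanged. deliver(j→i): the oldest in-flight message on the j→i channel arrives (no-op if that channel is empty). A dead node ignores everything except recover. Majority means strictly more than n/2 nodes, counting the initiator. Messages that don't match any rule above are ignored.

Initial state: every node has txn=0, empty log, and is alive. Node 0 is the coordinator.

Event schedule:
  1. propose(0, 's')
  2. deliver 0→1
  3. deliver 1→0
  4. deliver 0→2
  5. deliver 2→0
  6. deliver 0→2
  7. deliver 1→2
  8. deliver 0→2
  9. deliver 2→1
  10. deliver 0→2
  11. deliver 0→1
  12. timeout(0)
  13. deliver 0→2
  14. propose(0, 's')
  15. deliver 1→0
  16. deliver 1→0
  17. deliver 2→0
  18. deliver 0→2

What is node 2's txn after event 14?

after 1 — propose(0,'s'): n0:coor/t1/[-]
after 2 — deliver 0→1: n1:part/t1/[-]
after 3 — deliver 1→0: ·
after 4 — deliver 0→2: n2:part/t1/[-]
after 5 — deliver 2→0: n0:coor/t1/[s]
after 6 — deliver 0→2: n2:part/t1/[s]
after 7 — deliver 1→2: ·
after 8 — deliver 0→2: ·
after 9 — deliver 2→1: ·
after 10 — deliver 0→2: ·
after 11 — deliver 0→1: n1:part/t1/[s]
after 12 — timeout(0): n0:coor/t2/[s]
after 13 — deliver 0→2: n2:part/t2/[s]
after 14 — propose(0,'s'): n0:coor/t3/[s]

2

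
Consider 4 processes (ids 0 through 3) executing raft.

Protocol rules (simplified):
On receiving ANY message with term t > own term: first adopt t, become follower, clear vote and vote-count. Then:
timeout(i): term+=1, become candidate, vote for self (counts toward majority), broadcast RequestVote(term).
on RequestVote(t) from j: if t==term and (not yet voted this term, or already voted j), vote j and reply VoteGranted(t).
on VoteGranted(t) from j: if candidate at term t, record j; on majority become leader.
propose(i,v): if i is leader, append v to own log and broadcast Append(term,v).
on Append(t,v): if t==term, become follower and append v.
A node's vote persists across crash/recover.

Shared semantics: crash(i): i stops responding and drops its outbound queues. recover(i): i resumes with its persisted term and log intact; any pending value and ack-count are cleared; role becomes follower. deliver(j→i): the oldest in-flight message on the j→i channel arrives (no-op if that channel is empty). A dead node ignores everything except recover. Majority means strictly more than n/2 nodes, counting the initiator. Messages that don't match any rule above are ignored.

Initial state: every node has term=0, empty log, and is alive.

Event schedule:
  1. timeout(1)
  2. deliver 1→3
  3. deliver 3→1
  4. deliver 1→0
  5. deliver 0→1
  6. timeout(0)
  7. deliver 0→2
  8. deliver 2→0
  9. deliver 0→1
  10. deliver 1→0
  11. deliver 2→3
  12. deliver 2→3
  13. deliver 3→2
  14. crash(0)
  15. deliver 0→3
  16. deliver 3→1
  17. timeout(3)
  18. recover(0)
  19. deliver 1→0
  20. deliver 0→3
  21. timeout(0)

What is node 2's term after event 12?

2

step 1 timeout(1): 1={cand,t=1,log=-}
step 2 deliver 1→3: 3={foll,t=1,log=-}
step 3 deliver 3→1: —
step 4 deliver 1→0: 0={foll,t=1,log=-}
step 5 deliver 0→1: 1={lead,t=1,log=-}
step 6 timeout(0): 0={cand,t=2,log=-}
step 7 deliver 0→2: 2={foll,t=2,log=-}
step 8 deliver 2→0: —
step 9 deliver 0→1: 1={foll,t=2,log=-}
step 10 deliver 1→0: 0={lead,t=2,log=-}
step 11 deliver 2→3: —
step 12 deliver 2→3: —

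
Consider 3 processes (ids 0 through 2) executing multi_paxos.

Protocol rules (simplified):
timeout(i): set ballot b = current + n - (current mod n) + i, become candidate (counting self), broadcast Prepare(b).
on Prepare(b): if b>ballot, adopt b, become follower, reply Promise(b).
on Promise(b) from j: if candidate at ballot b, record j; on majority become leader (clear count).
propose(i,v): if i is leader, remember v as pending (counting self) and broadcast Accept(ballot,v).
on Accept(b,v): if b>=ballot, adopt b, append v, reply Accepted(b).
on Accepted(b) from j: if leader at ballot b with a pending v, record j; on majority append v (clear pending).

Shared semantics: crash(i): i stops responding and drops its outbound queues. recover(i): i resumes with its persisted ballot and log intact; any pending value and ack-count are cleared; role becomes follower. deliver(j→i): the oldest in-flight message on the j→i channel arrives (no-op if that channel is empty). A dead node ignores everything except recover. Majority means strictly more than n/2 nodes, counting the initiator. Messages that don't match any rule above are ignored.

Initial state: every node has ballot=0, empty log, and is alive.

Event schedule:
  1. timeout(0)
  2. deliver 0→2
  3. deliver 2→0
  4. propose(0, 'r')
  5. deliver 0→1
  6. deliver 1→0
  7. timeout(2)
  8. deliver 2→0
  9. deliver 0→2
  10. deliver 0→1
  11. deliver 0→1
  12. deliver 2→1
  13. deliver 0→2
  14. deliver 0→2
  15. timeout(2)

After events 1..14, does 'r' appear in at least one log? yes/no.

yes

after 1 — timeout(0): n0:cand/b3/[-]
after 2 — deliver 0→2: n2:foll/b3/[-]
after 3 — deliver 2→0: n0:lead/b3/[-]
after 4 — propose(0,'r'): ·
after 5 — deliver 0→1: n1:foll/b3/[-]
after 6 — deliver 1→0: ·
after 7 — timeout(2): n2:cand/b8/[-]
after 8 — deliver 2→0: n0:foll/b8/[-]
after 9 — deliver 0→2: ·
after 10 — deliver 0→1: n1:foll/b3/[r]
after 11 — deliver 0→1: ·
after 12 — deliver 2→1: n1:foll/b8/[r]
after 13 — deliver 0→2: n2:lead/b8/[-]
after 14 — deliver 0→2: ·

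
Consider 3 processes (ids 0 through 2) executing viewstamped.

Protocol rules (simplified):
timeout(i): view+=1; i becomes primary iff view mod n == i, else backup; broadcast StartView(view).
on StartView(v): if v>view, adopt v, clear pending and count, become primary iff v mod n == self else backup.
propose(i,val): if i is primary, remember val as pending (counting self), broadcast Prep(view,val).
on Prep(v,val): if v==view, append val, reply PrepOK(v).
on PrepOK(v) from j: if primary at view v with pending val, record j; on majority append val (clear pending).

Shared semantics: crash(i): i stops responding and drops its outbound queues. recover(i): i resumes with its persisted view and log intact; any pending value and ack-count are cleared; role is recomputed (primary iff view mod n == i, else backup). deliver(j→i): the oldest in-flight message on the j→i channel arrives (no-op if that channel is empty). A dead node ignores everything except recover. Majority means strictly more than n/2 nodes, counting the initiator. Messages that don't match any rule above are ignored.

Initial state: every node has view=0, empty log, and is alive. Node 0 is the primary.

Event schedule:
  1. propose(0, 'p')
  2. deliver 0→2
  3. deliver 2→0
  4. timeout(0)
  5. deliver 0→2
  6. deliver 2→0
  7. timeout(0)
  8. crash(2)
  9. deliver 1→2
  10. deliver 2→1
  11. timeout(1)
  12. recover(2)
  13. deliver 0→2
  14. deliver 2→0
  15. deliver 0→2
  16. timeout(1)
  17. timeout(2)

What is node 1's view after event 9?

0

e1 propose(0,'p'): ·
e2 deliver 0→2: 2[back,v=0,p]
e3 deliver 2→0: 0[prim,v=0,p]
e4 timeout(0): 0[back,v=1,p]
e5 deliver 0→2: 2[back,v=1,p]
e6 deliver 2→0: ·
e7 timeout(0): 0[back,v=2,p]
e8 crash(2): 2[✗back,v=1,p]
e9 deliver 1→2: ·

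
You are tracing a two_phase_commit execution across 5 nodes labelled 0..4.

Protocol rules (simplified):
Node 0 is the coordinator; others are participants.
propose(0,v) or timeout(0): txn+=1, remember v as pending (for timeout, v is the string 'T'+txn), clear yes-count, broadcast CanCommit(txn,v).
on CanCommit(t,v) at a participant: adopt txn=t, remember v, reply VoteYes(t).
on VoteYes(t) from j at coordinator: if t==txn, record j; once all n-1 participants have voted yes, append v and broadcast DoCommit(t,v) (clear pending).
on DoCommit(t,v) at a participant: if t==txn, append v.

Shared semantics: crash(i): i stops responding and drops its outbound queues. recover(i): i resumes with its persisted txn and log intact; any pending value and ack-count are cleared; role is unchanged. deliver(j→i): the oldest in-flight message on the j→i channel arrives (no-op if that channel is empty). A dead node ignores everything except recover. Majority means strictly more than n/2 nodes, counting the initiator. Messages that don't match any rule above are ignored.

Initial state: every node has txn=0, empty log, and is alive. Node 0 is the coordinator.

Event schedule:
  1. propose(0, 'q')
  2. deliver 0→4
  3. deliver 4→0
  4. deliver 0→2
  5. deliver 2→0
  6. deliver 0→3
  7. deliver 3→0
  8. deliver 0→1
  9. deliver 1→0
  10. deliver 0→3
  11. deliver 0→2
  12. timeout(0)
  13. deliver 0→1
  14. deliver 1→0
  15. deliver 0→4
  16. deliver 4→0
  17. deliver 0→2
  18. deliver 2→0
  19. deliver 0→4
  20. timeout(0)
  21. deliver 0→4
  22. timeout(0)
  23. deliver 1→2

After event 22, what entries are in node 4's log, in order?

q

step 1 propose(0,'q'): 0={coor,t=1,log=-}
step 2 deliver 0→4: 4={part,t=1,log=-}
step 3 deliver 4→0: —
step 4 deliver 0→2: 2={part,t=1,log=-}
step 5 deliver 2→0: —
step 6 deliver 0→3: 3={part,t=1,log=-}
step 7 deliver 3→0: —
step 8 deliver 0→1: 1={part,t=1,log=-}
step 9 deliver 1→0: 0={coor,t=1,log=q}
step 10 deliver 0→3: 3={part,t=1,log=q}
step 11 deliver 0→2: 2={part,t=1,log=q}
step 12 timeout(0): 0={coor,t=2,log=q}
step 13 deliver 0→1: 1={part,t=1,log=q}
step 14 deliver 1→0: —
step 15 deliver 0→4: 4={part,t=1,log=q}
step 16 deliver 4→0: —
step 17 deliver 0→2: 2={part,t=2,log=q}
step 18 deliver 2→0: —
step 19 deliver 0→4: 4={part,t=2,log=q}
step 20 timeout(0): 0={coor,t=3,log=q}
step 21 deliver 0→4: 4={part,t=3,log=q}
step 22 timeout(0): 0={coor,t=4,log=q}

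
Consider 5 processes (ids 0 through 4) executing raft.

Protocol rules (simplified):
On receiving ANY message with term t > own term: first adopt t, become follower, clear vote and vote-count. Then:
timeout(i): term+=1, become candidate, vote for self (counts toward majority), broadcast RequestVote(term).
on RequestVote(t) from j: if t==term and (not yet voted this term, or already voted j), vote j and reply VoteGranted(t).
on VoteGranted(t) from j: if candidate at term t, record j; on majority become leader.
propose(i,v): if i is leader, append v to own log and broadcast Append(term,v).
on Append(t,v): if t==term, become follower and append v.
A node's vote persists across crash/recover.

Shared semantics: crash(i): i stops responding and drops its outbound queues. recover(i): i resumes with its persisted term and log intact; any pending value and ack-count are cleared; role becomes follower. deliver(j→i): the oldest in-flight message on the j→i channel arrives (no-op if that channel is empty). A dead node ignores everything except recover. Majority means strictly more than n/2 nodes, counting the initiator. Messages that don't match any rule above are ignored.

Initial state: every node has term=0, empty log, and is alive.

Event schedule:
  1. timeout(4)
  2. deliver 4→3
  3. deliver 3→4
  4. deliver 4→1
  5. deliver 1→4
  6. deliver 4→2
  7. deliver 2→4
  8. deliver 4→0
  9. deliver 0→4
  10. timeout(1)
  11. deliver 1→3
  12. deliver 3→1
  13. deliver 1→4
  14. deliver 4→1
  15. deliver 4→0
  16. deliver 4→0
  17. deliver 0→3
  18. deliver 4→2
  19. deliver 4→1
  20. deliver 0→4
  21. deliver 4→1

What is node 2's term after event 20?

1

e1 timeout(4): 4[cand,t=1,-]
e2 deliver 4→3: 3[foll,t=1,-]
e3 deliver 3→4: ·
e4 deliver 4→1: 1[foll,t=1,-]
e5 deliver 1→4: 4[lead,t=1,-]
e6 deliver 4→2: 2[foll,t=1,-]
e7 deliver 2→4: ·
e8 deliver 4→0: 0[foll,t=1,-]
e9 deliver 0→4: ·
e10 timeout(1): 1[cand,t=2,-]
e11 deliver 1→3: 3[foll,t=2,-]
e12 deliver 3→1: ·
e13 deliver 1→4: 4[foll,t=2,-]
e14 deliver 4→1: 1[lead,t=2,-]
e15 deliver 4→0: ·
e16 deliver 4→0: ·
e17 deliver 0→3: ·
e18 deliver 4→2: ·
e19 deliver 4→1: ·
e20 deliver 0→4: ·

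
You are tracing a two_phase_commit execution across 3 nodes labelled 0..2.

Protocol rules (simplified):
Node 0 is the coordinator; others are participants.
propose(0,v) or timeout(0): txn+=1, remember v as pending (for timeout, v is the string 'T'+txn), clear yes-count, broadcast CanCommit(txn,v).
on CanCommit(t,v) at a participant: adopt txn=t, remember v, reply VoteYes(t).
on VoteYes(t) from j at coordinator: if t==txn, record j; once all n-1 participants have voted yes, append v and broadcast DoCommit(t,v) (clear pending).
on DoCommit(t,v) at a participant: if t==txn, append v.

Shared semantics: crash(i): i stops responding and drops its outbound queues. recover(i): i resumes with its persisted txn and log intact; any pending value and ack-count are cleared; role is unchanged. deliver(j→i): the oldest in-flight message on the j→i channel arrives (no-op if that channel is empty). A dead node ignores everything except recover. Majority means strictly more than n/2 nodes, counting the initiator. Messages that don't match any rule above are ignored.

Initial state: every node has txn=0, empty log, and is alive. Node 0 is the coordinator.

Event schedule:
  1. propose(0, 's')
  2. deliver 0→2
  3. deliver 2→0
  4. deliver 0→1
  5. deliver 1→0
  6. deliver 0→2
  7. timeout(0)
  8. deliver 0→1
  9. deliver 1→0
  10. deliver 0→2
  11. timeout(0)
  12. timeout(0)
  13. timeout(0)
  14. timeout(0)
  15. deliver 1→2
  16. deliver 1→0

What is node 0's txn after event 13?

1. propose(0,'s'):  <0:coor t1 ->
2. deliver 0→2:  <2:part t1 ->
3. deliver 2→0:  nop
4. deliver 0→1:  <1:part t1 ->
5. deliver 1→0:  <0:coor t1 s>
6. deliver 0→2:  <2:part t1 s>
7. timeout(0):  <0:coor t2 s>
8. deliver 0→1:  <1:part t1 s>
9. deliver 1→0:  nop
10. deliver 0→2:  <2:part t2 s>
11. timeout(0):  <0:coor t3 s>
12. timeout(0):  <0:coor t4 s>
13. timeout(0):  <0:coor t5 s>

5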